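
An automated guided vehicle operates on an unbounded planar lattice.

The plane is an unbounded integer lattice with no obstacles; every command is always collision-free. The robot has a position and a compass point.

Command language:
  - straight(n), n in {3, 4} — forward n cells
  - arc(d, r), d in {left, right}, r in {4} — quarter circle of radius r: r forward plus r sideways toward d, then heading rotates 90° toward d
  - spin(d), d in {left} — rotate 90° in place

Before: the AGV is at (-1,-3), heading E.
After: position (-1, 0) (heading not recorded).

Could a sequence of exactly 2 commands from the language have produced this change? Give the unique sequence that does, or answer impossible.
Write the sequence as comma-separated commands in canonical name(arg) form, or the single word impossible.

spin(left), straight(3)

key: order matters: swapping spin(left) and straight(3) lands elsewhere
start: at (-1,-3), heading E
1. spin(left) → at (-1,-3), heading N
2. straight(3) → at (-1,0), heading N
no rival 2-sequence matches.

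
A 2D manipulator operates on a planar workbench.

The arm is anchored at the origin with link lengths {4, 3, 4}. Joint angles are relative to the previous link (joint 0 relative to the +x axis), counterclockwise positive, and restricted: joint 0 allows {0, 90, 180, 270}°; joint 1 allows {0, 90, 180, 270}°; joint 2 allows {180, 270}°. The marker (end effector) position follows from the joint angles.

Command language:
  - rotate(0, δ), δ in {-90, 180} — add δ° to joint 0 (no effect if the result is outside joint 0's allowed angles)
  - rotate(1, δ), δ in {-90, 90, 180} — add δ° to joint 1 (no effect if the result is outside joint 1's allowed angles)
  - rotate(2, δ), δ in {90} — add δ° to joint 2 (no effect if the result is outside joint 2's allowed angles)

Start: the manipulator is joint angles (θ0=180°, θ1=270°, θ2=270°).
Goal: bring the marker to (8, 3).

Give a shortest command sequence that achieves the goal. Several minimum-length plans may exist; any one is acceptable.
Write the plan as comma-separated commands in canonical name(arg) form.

initial: joint angles (θ0=180°, θ1=270°, θ2=270°)
step 1 (rotate(0, 180)): joint angles (θ0=0°, θ1=270°, θ2=270°)
step 2 (rotate(1, 180)): joint angles (θ0=0°, θ1=90°, θ2=270°)
nothing shorter than 2 reaches the goal.

rotate(0, 180), rotate(1, 180)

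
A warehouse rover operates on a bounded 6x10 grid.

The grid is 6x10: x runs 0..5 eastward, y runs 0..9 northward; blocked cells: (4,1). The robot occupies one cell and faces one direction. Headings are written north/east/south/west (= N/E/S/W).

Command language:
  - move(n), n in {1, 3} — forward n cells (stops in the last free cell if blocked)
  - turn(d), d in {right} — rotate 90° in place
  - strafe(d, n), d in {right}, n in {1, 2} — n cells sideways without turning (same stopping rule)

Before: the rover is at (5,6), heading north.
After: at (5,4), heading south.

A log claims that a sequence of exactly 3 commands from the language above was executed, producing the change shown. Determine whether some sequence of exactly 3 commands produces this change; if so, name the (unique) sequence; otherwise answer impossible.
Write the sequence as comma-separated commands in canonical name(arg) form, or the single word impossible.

turn(right), strafe(right, 2), turn(right)

key: cell and facing (now S) both changed — the 3 commands mix motion and turning
t0: at (5,6), heading north
[1] after turn(right): at (5,6), heading east
[2] after strafe(right, 2): at (5,4), heading east
[3] after turn(right): at (5,4), heading south
no other 3-command option fits: unique.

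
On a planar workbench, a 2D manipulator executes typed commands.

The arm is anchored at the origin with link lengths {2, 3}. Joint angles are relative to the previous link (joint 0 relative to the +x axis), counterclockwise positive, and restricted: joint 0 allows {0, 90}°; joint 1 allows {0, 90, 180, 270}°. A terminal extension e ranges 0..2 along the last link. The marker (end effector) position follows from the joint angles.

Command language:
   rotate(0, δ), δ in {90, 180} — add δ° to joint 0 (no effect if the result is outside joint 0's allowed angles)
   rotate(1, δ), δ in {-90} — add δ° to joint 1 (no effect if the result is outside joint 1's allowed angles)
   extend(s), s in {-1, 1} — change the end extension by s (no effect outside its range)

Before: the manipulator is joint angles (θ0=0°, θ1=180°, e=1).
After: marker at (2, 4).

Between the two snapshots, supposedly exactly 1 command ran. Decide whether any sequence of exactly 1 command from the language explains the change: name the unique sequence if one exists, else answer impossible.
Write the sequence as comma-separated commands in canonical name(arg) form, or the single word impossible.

rotate(1, -90)

begin: joint angles (θ0=0°, θ1=180°, e=1)
t=1 rotate(1, -90) ⇒ joint angles (θ0=0°, θ1=90°, e=1)
no rival 1-sequence matches.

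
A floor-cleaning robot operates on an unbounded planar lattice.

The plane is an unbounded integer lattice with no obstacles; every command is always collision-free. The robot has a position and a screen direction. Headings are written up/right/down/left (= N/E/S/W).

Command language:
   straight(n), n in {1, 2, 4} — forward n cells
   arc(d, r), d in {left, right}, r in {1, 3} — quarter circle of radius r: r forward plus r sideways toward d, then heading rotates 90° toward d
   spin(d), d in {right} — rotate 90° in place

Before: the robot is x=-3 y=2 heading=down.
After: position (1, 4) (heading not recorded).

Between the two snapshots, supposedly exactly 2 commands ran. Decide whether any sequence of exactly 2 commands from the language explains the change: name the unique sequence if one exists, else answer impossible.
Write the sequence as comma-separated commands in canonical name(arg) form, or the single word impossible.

key: running arc(left, 3) before arc(left, 1) would end elsewhere — order is forced
start: x=-3 y=2 heading=down
t=1 arc(left, 1) ⇒ x=-2 y=1 heading=right
t=2 arc(left, 3) ⇒ x=1 y=4 heading=up
uniquely the one of 64 2-step routes that fits.

arc(left, 1), arc(left, 3)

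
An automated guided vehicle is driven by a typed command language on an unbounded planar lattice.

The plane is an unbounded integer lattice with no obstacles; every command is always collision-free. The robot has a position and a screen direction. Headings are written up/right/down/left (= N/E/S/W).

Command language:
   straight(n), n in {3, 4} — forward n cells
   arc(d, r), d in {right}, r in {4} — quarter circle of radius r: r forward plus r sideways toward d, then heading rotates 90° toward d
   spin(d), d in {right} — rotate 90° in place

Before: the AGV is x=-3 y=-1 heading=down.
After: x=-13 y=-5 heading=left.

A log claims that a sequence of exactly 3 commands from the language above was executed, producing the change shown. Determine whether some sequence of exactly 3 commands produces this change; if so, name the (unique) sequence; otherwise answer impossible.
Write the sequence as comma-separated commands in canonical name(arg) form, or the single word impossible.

key: position moved to (-13,-5) AND the heading swung to W — translation plus rotation needed
begin: x=-3 y=-1 heading=down
t=1 arc(right, 4) ⇒ x=-7 y=-5 heading=left
t=2 straight(3) ⇒ x=-10 y=-5 heading=left
t=3 straight(3) ⇒ x=-13 y=-5 heading=left
no other 3-command option fits: unique.

arc(right, 4), straight(3), straight(3)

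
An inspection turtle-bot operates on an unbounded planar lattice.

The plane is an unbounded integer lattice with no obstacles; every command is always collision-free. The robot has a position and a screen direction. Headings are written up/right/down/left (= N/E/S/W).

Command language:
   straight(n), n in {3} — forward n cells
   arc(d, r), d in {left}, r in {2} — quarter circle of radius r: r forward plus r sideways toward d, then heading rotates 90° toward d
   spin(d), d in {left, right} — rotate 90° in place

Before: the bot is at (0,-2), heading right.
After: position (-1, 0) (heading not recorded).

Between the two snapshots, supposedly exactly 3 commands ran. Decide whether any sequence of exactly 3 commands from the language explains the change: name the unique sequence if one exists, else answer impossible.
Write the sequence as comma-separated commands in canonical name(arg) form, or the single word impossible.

key: running straight(3) before arc(left, 2) would end elsewhere — order is forced
initial: at (0,-2), heading right
[1] after arc(left, 2): at (2,0), heading up
[2] after spin(left): at (2,0), heading left
[3] after straight(3): at (-1,0), heading left
no other 3-command option fits: unique.

arc(left, 2), spin(left), straight(3)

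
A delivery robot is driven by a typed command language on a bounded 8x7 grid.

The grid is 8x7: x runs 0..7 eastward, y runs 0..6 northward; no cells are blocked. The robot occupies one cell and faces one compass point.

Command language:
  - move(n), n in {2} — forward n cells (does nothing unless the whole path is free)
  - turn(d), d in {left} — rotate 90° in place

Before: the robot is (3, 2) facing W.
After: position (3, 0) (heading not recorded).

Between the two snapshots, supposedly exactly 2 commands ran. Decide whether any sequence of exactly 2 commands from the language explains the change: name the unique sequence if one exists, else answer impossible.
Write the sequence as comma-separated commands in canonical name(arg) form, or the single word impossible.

key: running move(2) before turn(left) would end elsewhere — order is forced
start: (3, 2) facing W
1. turn(left) → (3, 2) facing S
2. move(2) → (3, 0) facing S
uniquely the one of 4 2-step routes that fits.

turn(left), move(2)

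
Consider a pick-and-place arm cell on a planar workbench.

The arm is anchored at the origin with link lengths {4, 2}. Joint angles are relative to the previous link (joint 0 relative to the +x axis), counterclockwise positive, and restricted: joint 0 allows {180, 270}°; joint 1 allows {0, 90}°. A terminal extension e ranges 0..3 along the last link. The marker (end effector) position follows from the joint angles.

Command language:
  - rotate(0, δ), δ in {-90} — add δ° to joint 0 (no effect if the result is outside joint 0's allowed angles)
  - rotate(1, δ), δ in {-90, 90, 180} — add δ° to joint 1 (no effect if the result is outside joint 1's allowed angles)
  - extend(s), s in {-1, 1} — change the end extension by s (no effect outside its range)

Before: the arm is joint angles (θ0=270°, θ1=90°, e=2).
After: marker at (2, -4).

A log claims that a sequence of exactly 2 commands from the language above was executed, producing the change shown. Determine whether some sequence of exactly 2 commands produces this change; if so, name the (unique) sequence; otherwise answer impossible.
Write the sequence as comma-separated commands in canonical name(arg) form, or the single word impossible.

extend(-1), extend(-1)

t0: joint angles (θ0=270°, θ1=90°, e=2)
step 1 (extend(-1)): joint angles (θ0=270°, θ1=90°, e=1)
step 2 (extend(-1)): joint angles (θ0=270°, θ1=90°, e=0)
no other 2-command option fits: unique.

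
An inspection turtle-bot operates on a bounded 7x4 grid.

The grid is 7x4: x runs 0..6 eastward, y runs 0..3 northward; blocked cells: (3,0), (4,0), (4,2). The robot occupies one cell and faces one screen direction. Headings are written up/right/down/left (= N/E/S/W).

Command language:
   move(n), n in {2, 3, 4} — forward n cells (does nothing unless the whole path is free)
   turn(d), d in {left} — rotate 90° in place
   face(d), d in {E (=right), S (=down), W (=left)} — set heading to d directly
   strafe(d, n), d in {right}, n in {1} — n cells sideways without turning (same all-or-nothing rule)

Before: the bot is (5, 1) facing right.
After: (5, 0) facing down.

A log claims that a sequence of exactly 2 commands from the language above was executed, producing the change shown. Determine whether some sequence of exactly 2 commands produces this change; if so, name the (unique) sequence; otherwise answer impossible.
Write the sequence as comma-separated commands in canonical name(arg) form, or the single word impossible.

strafe(right, 1), face(S)

key: order matters: swapping strafe(right, 1) and face(S) lands elsewhere
t0: (5, 1) facing right
[1] after strafe(right, 1): (5, 0) facing right
[2] after face(S): (5, 0) facing down
all 64 alternatives checked — unique.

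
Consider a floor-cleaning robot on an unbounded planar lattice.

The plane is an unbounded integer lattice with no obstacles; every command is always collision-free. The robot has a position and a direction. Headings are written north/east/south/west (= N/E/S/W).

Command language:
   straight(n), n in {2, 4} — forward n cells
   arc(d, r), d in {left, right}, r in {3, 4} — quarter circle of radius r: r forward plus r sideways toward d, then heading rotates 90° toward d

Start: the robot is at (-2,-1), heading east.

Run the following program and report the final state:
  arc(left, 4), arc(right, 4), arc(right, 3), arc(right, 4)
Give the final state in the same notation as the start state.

at (5,0), heading west

start: at (-2,-1), heading east
t=1 arc(left, 4) ⇒ at (2,3), heading north
t=2 arc(right, 4) ⇒ at (6,7), heading east
t=3 arc(right, 3) ⇒ at (9,4), heading south
t=4 arc(right, 4) ⇒ at (5,0), heading west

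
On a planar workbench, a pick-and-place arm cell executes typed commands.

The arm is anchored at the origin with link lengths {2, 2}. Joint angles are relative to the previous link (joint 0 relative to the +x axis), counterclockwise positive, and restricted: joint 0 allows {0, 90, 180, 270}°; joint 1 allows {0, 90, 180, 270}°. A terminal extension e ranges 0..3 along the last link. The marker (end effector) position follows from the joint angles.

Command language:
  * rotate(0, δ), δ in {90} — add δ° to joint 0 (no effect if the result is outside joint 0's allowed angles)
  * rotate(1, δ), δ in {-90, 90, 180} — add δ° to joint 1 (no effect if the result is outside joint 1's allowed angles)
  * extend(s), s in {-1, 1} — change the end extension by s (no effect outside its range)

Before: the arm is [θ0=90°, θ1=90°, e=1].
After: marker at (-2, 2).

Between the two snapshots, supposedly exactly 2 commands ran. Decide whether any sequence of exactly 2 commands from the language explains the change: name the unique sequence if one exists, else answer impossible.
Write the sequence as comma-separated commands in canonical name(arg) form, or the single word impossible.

extend(-1), extend(-1)

start: [θ0=90°, θ1=90°, e=1]
1. extend(-1) → [θ0=90°, θ1=90°, e=0]
2. extend(-1) → [θ0=90°, θ1=90°, e=0]
all 36 alternatives checked — unique.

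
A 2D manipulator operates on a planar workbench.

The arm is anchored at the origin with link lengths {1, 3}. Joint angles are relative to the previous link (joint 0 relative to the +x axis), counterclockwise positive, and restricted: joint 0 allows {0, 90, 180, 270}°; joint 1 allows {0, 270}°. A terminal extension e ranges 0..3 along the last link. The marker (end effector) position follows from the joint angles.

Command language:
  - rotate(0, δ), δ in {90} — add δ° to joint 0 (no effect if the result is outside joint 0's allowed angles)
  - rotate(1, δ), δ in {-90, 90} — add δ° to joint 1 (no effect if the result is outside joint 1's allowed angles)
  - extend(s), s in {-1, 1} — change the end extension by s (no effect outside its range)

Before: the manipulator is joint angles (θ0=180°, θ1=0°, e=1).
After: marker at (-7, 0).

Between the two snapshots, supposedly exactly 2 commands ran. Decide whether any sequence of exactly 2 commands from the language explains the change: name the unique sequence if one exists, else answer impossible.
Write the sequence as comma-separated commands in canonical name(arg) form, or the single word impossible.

start: joint angles (θ0=180°, θ1=0°, e=1)
[1] after extend(1): joint angles (θ0=180°, θ1=0°, e=2)
[2] after extend(1): joint angles (θ0=180°, θ1=0°, e=3)
no rival 2-sequence matches.

extend(1), extend(1)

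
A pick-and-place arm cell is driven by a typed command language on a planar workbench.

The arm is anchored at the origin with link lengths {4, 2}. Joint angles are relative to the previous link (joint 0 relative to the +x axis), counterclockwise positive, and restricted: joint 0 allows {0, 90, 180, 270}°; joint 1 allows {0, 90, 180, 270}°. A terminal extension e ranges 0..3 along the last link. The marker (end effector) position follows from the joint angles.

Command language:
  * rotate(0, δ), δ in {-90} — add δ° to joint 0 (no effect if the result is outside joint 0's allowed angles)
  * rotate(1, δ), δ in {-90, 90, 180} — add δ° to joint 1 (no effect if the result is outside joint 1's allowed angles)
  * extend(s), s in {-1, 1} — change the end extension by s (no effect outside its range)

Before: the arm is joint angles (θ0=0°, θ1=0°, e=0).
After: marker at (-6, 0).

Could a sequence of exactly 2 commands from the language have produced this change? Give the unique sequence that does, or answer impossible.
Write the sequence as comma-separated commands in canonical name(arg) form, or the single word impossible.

from: joint angles (θ0=0°, θ1=0°, e=0)
step 1 (rotate(0, -90)): joint angles (θ0=270°, θ1=0°, e=0)
step 2 (rotate(0, -90)): joint angles (θ0=180°, θ1=0°, e=0)
no rival 2-sequence matches.

rotate(0, -90), rotate(0, -90)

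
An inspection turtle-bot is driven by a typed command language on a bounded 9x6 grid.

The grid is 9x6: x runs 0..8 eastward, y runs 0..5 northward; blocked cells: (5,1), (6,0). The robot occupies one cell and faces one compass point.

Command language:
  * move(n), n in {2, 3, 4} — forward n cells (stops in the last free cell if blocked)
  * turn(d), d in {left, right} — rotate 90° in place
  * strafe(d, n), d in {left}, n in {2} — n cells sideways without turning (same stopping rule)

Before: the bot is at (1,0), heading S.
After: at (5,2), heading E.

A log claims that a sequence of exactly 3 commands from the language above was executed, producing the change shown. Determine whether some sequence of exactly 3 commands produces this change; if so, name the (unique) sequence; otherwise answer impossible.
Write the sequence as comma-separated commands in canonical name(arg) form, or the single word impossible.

turn(left), strafe(left, 2), move(4)

key: running move(4) before turn(left) would end elsewhere — order is forced
start: at (1,0), heading S
step 1 (turn(left)): at (1,0), heading E
step 2 (strafe(left, 2)): at (1,2), heading E
step 3 (move(4)): at (5,2), heading E
no other 3-command option fits: unique.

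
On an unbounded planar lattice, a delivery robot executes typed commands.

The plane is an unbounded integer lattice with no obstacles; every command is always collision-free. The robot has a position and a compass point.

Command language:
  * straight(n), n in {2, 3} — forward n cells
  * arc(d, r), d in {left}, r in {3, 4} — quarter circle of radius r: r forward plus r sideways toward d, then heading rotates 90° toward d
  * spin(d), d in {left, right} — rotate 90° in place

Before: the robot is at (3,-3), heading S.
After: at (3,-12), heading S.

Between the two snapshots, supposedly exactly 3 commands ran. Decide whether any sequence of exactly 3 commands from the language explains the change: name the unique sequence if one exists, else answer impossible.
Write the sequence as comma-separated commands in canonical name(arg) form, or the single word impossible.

straight(3), straight(3), straight(3)

key: heading stays S — no command in the sequence turns
initial: at (3,-3), heading S
step 1 (straight(3)): at (3,-6), heading S
step 2 (straight(3)): at (3,-9), heading S
step 3 (straight(3)): at (3,-12), heading S
no rival 3-sequence matches.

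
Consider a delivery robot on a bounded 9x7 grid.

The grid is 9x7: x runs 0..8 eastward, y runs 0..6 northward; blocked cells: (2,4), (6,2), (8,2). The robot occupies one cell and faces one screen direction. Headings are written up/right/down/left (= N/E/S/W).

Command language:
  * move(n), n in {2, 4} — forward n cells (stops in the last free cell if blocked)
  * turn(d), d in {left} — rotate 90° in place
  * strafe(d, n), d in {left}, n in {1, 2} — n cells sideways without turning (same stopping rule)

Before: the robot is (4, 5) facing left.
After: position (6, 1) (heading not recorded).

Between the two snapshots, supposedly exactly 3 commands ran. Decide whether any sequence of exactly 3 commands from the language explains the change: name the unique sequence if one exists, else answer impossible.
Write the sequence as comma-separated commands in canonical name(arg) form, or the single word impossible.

turn(left), move(4), strafe(left, 2)

key: running strafe(left, 2) before turn(left) would end elsewhere — order is forced
initial: (4, 5) facing left
step 1 (turn(left)): (4, 5) facing down
step 2 (move(4)): (4, 1) facing down
step 3 (strafe(left, 2)): (6, 1) facing down
uniquely the one of 125 3-step routes that fits.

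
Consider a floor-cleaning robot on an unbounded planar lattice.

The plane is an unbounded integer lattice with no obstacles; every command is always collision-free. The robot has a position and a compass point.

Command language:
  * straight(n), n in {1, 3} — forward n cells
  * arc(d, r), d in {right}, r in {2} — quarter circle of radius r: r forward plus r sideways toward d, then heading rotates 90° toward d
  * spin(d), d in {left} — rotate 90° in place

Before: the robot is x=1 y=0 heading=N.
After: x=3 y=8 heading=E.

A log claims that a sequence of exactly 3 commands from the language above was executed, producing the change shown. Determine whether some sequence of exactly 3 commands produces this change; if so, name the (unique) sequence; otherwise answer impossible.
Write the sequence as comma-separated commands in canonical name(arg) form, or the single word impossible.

straight(3), straight(3), arc(right, 2)

key: running arc(right, 2) before straight(3) would end elsewhere — order is forced
begin: x=1 y=0 heading=N
[1] after straight(3): x=1 y=3 heading=N
[2] after straight(3): x=1 y=6 heading=N
[3] after arc(right, 2): x=3 y=8 heading=E
no other 3-command option fits: unique.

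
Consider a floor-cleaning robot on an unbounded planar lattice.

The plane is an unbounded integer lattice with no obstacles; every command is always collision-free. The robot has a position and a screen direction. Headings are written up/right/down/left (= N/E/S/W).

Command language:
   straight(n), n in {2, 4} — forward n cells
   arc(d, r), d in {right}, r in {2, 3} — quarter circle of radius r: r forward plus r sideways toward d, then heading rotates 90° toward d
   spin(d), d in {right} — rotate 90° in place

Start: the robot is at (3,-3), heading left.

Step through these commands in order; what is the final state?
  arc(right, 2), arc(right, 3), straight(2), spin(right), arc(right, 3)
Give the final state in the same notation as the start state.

at (3,-1), heading left

from: at (3,-3), heading left
[1] after arc(right, 2): at (1,-1), heading up
[2] after arc(right, 3): at (4,2), heading right
[3] after straight(2): at (6,2), heading right
[4] after spin(right): at (6,2), heading down
[5] after arc(right, 3): at (3,-1), heading left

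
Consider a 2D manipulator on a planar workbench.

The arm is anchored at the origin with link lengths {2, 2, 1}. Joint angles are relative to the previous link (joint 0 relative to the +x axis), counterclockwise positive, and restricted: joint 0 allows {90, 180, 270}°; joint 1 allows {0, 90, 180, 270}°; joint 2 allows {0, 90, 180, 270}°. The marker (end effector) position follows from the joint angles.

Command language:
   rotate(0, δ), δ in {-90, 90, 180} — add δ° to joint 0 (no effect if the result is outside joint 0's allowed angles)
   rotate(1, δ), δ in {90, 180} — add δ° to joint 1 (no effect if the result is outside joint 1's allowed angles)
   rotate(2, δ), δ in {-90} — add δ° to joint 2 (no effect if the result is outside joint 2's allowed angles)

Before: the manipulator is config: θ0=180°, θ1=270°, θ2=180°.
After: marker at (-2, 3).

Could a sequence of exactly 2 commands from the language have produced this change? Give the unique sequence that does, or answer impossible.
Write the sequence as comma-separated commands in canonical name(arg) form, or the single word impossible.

rotate(2, -90), rotate(2, -90)

start: config: θ0=180°, θ1=270°, θ2=180°
step 1 (rotate(2, -90)): config: θ0=180°, θ1=270°, θ2=90°
step 2 (rotate(2, -90)): config: θ0=180°, θ1=270°, θ2=0°
uniquely the one of 36 2-step routes that fits.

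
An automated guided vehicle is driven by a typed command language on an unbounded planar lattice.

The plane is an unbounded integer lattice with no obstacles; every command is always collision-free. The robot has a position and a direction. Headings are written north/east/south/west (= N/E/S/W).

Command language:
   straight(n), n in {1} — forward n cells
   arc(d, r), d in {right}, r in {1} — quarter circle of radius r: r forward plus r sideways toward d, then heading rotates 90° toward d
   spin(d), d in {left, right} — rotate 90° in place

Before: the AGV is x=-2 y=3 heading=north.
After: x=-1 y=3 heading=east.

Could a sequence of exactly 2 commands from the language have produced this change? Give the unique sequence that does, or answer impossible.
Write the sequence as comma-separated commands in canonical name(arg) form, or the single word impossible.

spin(right), straight(1)

key: cell and facing (now E) both changed — the 2 commands mix motion and turning
t0: x=-2 y=3 heading=north
1. spin(right) → x=-2 y=3 heading=east
2. straight(1) → x=-1 y=3 heading=east
no other 2-command option fits: unique.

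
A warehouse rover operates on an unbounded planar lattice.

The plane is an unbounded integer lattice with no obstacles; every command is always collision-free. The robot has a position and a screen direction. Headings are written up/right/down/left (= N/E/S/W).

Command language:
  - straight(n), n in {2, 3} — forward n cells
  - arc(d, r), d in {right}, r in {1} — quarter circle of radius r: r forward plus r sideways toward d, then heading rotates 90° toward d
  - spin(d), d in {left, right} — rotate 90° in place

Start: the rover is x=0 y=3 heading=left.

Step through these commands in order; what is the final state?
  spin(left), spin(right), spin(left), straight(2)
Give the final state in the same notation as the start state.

t0: x=0 y=3 heading=left
[1] after spin(left): x=0 y=3 heading=down
[2] after spin(right): x=0 y=3 heading=left
[3] after spin(left): x=0 y=3 heading=down
[4] after straight(2): x=0 y=1 heading=down

x=0 y=1 heading=down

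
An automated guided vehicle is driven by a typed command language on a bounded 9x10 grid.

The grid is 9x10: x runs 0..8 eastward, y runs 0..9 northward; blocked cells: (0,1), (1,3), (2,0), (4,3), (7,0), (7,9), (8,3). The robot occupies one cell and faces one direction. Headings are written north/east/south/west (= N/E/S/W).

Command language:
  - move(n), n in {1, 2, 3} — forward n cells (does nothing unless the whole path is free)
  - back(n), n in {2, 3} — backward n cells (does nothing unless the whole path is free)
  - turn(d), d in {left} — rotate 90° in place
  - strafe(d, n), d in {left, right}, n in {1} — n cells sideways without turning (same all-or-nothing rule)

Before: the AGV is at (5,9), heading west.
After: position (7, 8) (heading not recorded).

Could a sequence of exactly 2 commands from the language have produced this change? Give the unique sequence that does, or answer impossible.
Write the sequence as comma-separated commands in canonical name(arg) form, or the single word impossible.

key: order matters: swapping strafe(left, 1) and back(2) lands elsewhere
t0: at (5,9), heading west
[1] after strafe(left, 1): at (5,8), heading west
[2] after back(2): at (7,8), heading west
uniquely the one of 64 2-step routes that fits.

strafe(left, 1), back(2)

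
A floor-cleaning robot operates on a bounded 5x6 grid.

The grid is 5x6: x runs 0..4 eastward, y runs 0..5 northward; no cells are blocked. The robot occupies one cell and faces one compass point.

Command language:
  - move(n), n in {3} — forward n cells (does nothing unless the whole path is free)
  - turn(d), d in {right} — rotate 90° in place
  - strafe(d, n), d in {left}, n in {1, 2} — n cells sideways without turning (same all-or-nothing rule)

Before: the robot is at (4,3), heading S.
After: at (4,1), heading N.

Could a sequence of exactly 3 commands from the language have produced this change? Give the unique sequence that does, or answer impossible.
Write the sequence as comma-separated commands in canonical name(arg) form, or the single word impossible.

turn(right), strafe(left, 2), turn(right)

key: cell and facing (now N) both changed — the 3 commands mix motion and turning
initial: at (4,3), heading S
t=1 turn(right) ⇒ at (4,3), heading W
t=2 strafe(left, 2) ⇒ at (4,1), heading W
t=3 turn(right) ⇒ at (4,1), heading N
uniquely the one of 64 3-step routes that fits.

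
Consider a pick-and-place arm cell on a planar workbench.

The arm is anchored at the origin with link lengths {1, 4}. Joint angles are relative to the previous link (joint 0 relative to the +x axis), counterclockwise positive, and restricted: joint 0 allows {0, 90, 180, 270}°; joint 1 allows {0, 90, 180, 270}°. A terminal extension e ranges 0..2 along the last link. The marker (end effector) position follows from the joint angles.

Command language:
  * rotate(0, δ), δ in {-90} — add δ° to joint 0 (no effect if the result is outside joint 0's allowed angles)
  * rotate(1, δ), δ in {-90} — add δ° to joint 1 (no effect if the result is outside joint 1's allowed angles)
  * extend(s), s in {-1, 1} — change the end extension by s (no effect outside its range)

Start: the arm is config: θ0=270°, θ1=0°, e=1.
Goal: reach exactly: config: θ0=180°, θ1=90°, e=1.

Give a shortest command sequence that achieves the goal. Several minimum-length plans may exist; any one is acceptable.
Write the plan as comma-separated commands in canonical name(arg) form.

rotate(0, -90), rotate(1, -90), rotate(1, -90), rotate(1, -90)

start: config: θ0=270°, θ1=0°, e=1
step 1 (rotate(0, -90)): config: θ0=180°, θ1=0°, e=1
step 2 (rotate(1, -90)): config: θ0=180°, θ1=270°, e=1
step 3 (rotate(1, -90)): config: θ0=180°, θ1=180°, e=1
step 4 (rotate(1, -90)): config: θ0=180°, θ1=90°, e=1
minimal: 4 command(s), checked below 4.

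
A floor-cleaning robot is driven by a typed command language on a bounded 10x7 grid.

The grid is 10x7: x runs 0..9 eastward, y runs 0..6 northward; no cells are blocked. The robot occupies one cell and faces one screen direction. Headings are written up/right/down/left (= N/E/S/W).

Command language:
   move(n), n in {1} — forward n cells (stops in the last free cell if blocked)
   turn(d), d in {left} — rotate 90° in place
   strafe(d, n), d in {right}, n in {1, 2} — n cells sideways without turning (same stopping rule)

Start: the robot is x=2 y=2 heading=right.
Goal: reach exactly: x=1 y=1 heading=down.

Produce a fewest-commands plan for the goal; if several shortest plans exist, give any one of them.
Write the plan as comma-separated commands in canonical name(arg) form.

t0: x=2 y=2 heading=right
t=1 strafe(right, 1) ⇒ x=2 y=1 heading=right
t=2 turn(left) ⇒ x=2 y=1 heading=up
t=3 turn(left) ⇒ x=2 y=1 heading=left
t=4 move(1) ⇒ x=1 y=1 heading=left
t=5 turn(left) ⇒ x=1 y=1 heading=down
nothing shorter than 5 reaches the goal.

strafe(right, 1), turn(left), turn(left), move(1), turn(left)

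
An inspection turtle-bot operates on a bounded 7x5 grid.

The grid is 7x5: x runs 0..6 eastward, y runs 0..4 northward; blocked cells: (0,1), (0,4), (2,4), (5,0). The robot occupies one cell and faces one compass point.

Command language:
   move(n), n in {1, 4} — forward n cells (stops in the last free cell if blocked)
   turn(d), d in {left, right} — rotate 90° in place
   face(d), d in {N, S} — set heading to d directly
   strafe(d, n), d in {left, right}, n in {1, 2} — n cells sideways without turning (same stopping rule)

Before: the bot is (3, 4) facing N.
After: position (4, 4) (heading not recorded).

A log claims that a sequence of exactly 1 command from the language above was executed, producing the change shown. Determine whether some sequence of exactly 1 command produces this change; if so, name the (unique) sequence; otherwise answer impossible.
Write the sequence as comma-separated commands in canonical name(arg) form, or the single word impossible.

strafe(right, 1)

begin: (3, 4) facing N
[1] after strafe(right, 1): (4, 4) facing N
all 10 alternatives checked — unique.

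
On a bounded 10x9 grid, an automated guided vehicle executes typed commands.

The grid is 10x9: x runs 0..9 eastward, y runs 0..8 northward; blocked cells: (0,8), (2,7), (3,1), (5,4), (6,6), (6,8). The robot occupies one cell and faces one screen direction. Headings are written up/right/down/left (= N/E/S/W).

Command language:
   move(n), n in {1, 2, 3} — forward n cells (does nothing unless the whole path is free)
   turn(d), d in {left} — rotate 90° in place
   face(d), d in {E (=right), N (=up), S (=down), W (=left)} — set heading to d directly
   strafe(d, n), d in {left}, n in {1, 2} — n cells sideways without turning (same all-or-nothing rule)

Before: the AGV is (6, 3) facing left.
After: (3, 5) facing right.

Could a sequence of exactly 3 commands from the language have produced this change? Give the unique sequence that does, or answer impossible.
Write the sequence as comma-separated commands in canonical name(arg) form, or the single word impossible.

move(3), face(E), strafe(left, 2)

key: position moved to (3,5) AND the heading swung to E — translation plus rotation needed
initial: (6, 3) facing left
[1] after move(3): (3, 3) facing left
[2] after face(E): (3, 3) facing right
[3] after strafe(left, 2): (3, 5) facing right
uniquely the one of 1000 3-step routes that fits.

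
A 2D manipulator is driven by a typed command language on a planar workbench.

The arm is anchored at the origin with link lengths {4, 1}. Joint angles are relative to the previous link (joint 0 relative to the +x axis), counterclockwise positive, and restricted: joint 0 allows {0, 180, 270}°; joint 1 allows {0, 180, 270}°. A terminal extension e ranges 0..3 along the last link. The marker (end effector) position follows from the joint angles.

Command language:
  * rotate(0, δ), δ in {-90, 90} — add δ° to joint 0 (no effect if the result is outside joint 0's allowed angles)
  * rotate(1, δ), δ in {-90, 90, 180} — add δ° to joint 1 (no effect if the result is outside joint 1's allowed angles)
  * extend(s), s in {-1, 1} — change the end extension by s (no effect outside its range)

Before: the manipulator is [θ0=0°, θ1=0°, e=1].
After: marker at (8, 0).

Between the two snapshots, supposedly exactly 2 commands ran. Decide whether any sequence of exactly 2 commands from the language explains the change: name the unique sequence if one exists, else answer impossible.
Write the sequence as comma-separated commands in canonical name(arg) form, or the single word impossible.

extend(1), extend(1)

initial: [θ0=0°, θ1=0°, e=1]
step 1 (extend(1)): [θ0=0°, θ1=0°, e=2]
step 2 (extend(1)): [θ0=0°, θ1=0°, e=3]
no other 2-command option fits: unique.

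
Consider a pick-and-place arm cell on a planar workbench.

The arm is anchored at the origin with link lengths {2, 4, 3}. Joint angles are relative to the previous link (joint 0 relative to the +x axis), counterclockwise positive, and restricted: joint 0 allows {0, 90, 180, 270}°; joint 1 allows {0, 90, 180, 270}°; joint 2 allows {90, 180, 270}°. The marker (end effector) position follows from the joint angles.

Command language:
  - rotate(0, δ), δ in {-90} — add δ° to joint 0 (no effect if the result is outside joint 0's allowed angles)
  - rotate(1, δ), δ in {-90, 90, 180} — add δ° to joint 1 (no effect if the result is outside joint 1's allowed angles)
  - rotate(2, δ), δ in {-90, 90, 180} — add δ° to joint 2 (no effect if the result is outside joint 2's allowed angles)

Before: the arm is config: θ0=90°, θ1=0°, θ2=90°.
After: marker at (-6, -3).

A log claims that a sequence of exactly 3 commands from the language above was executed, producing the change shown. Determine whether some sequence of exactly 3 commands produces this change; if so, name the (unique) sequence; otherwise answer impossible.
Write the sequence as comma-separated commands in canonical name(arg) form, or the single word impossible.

rotate(0, -90), rotate(0, -90), rotate(0, -90)

begin: config: θ0=90°, θ1=0°, θ2=90°
step 1 (rotate(0, -90)): config: θ0=0°, θ1=0°, θ2=90°
step 2 (rotate(0, -90)): config: θ0=270°, θ1=0°, θ2=90°
step 3 (rotate(0, -90)): config: θ0=180°, θ1=0°, θ2=90°
all 343 alternatives checked — unique.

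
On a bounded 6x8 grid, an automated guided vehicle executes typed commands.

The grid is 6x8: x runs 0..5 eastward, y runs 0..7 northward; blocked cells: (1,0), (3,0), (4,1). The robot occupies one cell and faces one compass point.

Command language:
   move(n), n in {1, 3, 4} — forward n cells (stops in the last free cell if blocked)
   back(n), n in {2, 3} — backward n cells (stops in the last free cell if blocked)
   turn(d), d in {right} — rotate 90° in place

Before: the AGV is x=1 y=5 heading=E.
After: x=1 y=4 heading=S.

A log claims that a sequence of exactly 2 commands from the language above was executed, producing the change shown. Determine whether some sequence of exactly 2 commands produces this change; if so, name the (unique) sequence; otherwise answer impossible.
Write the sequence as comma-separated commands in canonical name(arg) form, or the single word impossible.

turn(right), move(1)

key: position moved to (1,4) AND the heading swung to S — translation plus rotation needed
initial: x=1 y=5 heading=E
1. turn(right) → x=1 y=5 heading=S
2. move(1) → x=1 y=4 heading=S
all 36 alternatives checked — unique.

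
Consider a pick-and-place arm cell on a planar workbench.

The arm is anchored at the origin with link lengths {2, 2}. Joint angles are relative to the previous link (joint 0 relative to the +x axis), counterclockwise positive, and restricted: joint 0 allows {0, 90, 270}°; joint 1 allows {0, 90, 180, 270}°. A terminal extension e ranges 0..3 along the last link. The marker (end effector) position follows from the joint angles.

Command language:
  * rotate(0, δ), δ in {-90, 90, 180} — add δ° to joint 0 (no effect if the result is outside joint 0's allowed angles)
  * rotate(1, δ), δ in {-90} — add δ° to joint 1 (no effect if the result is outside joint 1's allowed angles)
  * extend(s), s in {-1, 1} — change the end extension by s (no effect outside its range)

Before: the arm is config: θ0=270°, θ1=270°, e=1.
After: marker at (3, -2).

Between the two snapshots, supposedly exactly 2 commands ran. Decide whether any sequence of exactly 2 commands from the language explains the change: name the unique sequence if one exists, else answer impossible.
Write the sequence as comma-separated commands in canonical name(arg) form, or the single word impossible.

rotate(1, -90), rotate(1, -90)

t0: config: θ0=270°, θ1=270°, e=1
[1] after rotate(1, -90): config: θ0=270°, θ1=180°, e=1
[2] after rotate(1, -90): config: θ0=270°, θ1=90°, e=1
all 36 alternatives checked — unique.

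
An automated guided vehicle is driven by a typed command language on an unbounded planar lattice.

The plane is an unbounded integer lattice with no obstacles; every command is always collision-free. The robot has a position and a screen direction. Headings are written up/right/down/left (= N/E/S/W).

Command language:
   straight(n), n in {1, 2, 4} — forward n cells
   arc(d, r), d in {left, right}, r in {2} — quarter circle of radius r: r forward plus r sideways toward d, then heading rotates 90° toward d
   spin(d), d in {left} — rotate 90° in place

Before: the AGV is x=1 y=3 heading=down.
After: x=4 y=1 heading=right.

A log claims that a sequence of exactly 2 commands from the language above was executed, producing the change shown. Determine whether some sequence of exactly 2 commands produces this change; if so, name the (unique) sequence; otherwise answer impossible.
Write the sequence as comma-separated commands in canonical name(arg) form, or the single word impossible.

key: order matters: swapping arc(left, 2) and straight(1) lands elsewhere
begin: x=1 y=3 heading=down
[1] after arc(left, 2): x=3 y=1 heading=right
[2] after straight(1): x=4 y=1 heading=right
uniquely the one of 36 2-step routes that fits.

arc(left, 2), straight(1)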